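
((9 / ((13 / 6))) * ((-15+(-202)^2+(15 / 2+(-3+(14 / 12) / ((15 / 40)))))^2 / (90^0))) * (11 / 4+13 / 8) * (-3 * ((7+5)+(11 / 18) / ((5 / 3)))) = -1400442032693837 / 1248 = -1122149064658.52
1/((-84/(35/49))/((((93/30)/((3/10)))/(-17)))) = 155/29988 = 0.01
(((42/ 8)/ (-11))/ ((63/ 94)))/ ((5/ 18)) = -141/ 55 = -2.56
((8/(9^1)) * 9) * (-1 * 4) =-32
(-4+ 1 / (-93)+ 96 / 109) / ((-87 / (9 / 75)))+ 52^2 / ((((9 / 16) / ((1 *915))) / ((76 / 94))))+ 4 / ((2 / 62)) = 1228432923661363 / 345418275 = 3556363.44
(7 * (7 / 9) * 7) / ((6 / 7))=2401 / 54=44.46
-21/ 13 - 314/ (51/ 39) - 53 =-294.73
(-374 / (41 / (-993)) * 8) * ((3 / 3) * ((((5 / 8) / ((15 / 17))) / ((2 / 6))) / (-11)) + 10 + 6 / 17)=30185214 / 41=736224.73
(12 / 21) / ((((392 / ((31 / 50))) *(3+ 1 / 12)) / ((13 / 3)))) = 403 / 317275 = 0.00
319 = 319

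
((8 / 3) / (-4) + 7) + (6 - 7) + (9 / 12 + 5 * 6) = 433 / 12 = 36.08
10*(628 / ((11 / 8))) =50240 / 11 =4567.27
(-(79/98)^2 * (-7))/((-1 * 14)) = -6241/19208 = -0.32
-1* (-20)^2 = -400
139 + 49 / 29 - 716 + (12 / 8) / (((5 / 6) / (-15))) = -17467 / 29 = -602.31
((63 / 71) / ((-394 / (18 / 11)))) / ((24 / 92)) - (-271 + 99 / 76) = 3153441743 / 11693132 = 269.68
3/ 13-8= -101/ 13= -7.77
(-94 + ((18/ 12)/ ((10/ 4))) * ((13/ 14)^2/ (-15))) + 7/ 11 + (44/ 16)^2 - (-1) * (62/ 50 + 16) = -14789217/ 215600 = -68.60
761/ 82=9.28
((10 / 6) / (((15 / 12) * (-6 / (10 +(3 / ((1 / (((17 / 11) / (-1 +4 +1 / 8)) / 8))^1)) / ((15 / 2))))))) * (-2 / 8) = 6892 / 12375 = 0.56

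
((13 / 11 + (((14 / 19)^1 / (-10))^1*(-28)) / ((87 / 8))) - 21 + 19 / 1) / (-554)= 57137 / 50366910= 0.00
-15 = -15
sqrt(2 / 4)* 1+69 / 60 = 1.86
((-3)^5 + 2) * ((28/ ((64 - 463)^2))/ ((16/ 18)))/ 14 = -241/ 70756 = -0.00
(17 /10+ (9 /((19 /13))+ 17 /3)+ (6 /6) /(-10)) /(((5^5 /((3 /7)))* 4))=1913 /4156250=0.00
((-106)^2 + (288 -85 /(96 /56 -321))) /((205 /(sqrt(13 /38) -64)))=-329686208 /91635 + 5151347 * sqrt(494) /3482130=-3564.94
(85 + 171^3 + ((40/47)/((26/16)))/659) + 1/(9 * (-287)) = 5200519687964543/1040042367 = 5000296.00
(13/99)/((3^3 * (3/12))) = 52/2673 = 0.02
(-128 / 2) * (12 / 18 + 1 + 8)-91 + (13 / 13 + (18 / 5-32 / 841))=-8894896 / 12615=-705.10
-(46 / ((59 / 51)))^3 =-12911717736 / 205379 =-62867.76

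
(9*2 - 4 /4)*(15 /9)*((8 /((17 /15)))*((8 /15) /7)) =15.24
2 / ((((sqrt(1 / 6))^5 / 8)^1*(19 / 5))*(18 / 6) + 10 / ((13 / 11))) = 3953664000 / 16726978991 - 3082560*sqrt(6) / 16726978991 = 0.24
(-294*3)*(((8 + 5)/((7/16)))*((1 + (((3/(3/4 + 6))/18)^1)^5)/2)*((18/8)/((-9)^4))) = -1269189533612/282429536481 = -4.49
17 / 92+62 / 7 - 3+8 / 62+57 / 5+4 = 2153213 / 99820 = 21.57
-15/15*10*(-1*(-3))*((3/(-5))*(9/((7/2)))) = 324/7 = 46.29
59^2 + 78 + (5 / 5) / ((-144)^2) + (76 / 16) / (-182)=6715698427 / 1886976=3558.97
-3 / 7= -0.43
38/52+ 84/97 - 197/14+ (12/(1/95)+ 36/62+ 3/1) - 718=113041077/273637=413.11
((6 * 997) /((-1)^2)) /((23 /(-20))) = -119640 /23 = -5201.74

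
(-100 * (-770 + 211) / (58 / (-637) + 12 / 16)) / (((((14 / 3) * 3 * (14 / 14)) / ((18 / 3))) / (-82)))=-5005509600 / 1679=-2981244.55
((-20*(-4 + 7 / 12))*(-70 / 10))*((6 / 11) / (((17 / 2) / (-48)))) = 275520 / 187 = 1473.37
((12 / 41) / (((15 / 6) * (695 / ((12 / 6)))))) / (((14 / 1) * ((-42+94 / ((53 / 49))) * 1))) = 0.00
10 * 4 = 40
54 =54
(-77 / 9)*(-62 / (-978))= -0.54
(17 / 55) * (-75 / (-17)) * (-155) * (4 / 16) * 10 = -11625 / 22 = -528.41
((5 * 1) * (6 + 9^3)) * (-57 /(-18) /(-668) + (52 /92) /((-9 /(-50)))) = 1062184025 /92184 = 11522.43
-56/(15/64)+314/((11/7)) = -6454/165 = -39.12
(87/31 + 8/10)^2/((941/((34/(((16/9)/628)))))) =7506106101/45215050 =166.01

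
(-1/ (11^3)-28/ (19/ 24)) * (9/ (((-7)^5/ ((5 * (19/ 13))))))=40250295/ 290811521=0.14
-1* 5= -5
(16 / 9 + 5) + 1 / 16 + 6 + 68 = 11641 / 144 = 80.84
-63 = -63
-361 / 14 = -25.79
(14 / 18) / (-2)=-7 / 18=-0.39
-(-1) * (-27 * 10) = -270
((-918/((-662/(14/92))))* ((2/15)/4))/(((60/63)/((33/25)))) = 742203/76130000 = 0.01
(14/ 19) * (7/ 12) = 49/ 114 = 0.43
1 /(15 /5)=1 /3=0.33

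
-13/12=-1.08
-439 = -439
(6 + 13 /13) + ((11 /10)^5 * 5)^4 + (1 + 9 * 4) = 679789994932560009201 /160000000000000000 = 4248.69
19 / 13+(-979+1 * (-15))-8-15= -13202 / 13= -1015.54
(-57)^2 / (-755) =-3249 / 755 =-4.30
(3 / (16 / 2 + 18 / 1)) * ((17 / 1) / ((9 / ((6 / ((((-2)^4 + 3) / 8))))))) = 136 / 247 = 0.55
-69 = -69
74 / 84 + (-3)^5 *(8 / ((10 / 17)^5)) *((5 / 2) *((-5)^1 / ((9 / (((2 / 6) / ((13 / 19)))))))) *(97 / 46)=494585592239 / 12558000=39384.11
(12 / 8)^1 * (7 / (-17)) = -21 / 34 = -0.62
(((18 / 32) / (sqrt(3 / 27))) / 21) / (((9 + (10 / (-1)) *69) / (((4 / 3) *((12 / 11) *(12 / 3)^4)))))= -768 / 17479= -0.04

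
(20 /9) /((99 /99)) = 20 /9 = 2.22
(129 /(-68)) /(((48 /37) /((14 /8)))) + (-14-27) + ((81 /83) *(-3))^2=-1048959593 /29980928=-34.99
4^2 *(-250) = -4000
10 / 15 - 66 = -196 / 3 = -65.33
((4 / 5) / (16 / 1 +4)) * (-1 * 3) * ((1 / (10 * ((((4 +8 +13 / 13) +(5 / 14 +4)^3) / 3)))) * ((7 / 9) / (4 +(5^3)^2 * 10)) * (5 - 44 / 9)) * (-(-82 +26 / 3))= -30184 / 1978742339775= -0.00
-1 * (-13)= 13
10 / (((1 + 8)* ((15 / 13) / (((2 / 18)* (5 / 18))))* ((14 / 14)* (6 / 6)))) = 0.03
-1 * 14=-14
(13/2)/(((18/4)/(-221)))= -319.22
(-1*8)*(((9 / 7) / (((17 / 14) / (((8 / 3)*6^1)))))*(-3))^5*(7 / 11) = 26962287755526144 / 15618427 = 1726312627.74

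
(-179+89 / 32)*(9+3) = -16917 / 8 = -2114.62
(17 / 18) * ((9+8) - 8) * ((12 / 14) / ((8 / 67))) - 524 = -25927 / 56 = -462.98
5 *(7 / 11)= 3.18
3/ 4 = 0.75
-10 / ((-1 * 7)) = 10 / 7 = 1.43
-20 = -20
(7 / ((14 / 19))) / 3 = 19 / 6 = 3.17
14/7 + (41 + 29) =72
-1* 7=-7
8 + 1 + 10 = 19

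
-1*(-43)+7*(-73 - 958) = -7174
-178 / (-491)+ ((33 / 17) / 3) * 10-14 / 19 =966826 / 158593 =6.10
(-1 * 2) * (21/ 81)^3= -686/ 19683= -0.03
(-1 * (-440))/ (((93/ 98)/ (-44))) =-1897280/ 93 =-20400.86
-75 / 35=-15 / 7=-2.14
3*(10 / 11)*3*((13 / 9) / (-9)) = -130 / 99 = -1.31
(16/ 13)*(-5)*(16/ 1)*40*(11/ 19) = -563200/ 247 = -2280.16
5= 5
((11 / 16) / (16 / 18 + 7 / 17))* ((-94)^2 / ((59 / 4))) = 3717747 / 11741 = 316.65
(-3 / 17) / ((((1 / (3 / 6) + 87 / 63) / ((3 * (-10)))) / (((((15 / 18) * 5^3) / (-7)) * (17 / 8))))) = -28125 / 568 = -49.52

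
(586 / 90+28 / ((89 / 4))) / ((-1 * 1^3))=-7.77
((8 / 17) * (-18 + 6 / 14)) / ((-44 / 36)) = 8856 / 1309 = 6.77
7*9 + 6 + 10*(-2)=49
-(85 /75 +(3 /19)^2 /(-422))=-2589679 /2285130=-1.13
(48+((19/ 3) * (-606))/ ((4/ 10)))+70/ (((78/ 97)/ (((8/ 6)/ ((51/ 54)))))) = -2082727/ 221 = -9424.10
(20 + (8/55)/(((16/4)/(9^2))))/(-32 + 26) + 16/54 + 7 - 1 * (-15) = 27431/1485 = 18.47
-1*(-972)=972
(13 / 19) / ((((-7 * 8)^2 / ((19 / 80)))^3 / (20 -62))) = -14079 / 1127898677248000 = -0.00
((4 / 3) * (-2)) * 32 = -256 / 3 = -85.33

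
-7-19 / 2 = -33 / 2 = -16.50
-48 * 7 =-336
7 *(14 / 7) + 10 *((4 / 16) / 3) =89 / 6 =14.83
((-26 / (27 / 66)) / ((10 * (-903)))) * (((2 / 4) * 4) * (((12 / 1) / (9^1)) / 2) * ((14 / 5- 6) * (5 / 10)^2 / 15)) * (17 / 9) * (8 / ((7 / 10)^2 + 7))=-2489344 / 2465284815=-0.00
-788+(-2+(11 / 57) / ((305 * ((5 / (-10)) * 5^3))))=-1716768772 / 2173125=-790.00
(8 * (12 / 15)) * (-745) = -4768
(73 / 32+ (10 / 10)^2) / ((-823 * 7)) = -15 / 26336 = -0.00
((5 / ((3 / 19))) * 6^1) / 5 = 38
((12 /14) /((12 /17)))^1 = 17 /14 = 1.21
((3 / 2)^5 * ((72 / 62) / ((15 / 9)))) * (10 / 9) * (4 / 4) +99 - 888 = -97107 / 124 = -783.12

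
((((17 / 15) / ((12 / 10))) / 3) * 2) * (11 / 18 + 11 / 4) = 2057 / 972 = 2.12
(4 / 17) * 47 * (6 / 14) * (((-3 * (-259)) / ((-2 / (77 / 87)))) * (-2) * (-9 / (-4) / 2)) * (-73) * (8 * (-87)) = 3167073756 / 17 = 186298456.24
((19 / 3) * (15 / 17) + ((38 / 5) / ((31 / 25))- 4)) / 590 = 4067 / 310930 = 0.01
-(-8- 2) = 10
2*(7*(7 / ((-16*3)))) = -49 / 24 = -2.04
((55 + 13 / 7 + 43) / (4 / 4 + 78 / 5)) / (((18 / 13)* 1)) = 15145 / 3486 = 4.34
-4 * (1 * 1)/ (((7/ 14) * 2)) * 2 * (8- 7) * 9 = -72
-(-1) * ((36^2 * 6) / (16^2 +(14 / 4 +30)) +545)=110369 / 193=571.86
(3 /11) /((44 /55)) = 15 /44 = 0.34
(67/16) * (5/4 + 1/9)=3283/576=5.70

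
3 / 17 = 0.18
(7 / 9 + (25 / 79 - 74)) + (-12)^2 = 50548 / 711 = 71.09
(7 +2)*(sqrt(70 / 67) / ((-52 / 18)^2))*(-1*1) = -1.10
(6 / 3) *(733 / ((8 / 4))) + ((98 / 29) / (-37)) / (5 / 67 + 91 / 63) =732.94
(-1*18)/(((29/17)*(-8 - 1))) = 34/29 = 1.17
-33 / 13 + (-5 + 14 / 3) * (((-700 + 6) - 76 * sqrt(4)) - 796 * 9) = 34677 / 13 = 2667.46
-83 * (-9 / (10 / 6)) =2241 / 5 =448.20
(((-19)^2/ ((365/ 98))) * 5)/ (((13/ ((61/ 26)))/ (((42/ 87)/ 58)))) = 7553203/ 10375417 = 0.73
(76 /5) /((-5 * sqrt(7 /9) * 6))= -38 * sqrt(7) /175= -0.57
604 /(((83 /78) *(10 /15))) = 70668 /83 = 851.42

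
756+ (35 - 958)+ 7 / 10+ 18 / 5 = -1627 / 10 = -162.70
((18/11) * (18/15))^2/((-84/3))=-2916/21175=-0.14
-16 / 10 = -8 / 5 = -1.60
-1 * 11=-11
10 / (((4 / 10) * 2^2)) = 25 / 4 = 6.25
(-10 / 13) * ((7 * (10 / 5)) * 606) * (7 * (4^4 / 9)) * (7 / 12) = -88686080 / 117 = -758000.68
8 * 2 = 16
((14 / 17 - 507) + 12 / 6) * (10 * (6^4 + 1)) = -111165870 / 17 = -6539168.82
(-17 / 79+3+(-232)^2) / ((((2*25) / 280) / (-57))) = -6786696336 / 395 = -17181509.71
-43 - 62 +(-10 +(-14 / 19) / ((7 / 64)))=-2313 / 19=-121.74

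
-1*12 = -12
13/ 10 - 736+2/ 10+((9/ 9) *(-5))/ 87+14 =-125377/ 174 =-720.56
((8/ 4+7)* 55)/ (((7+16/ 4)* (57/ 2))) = 30/ 19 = 1.58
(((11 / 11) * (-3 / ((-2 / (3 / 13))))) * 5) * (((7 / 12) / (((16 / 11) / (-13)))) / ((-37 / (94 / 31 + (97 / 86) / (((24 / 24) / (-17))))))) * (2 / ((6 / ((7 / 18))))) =-38659775 / 75757056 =-0.51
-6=-6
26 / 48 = 13 / 24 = 0.54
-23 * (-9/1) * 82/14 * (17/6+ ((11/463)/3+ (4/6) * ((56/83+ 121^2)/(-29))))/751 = -6313369582893/11717232674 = -538.81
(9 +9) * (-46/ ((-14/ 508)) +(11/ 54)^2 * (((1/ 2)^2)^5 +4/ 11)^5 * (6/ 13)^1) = 4097182192620865859442951/ 136370122616685461504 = 30044.57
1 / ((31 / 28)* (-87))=-28 / 2697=-0.01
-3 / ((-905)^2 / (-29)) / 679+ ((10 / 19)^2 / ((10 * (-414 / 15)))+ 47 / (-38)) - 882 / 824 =-13173472406933029 / 5707165167381300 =-2.31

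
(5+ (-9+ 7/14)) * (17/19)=-119/38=-3.13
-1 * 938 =-938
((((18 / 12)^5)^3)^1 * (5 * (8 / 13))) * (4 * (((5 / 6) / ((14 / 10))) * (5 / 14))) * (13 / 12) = 996451875 / 802816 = 1241.20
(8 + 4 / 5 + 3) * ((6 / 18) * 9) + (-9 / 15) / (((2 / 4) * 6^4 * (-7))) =53525 / 1512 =35.40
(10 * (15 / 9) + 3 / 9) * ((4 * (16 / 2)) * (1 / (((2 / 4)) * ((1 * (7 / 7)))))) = 1088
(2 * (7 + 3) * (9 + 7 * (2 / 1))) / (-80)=-23 / 4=-5.75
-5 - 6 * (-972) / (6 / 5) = 4855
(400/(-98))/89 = -200/4361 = -0.05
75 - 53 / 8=547 / 8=68.38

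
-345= -345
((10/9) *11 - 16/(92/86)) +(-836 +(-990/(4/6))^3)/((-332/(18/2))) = 6100877619431/68724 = 88773610.67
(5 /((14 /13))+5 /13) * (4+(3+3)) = 4575 /91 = 50.27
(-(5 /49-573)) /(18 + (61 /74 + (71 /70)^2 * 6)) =6491650 /283247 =22.92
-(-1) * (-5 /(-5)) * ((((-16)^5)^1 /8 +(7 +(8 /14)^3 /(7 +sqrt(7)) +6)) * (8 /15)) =-1078877432 /15435-256 * sqrt(7) /108045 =-69898.12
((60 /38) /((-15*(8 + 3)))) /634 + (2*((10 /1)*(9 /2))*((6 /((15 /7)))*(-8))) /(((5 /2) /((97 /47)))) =-25911813547 /15569455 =-1664.27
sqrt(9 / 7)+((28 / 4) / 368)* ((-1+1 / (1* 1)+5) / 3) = 35 / 1104+3* sqrt(7) / 7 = 1.17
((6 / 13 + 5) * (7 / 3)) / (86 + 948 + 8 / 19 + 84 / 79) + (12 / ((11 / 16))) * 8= 93114716815 / 666778398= 139.65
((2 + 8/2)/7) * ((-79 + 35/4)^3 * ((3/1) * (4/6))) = -66564123/112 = -594322.53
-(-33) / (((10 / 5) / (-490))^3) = -485302125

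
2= 2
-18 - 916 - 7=-941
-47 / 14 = -3.36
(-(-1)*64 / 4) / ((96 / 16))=8 / 3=2.67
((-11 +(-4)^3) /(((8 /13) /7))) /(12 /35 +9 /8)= -79625 /137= -581.20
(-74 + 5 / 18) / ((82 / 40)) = -13270 / 369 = -35.96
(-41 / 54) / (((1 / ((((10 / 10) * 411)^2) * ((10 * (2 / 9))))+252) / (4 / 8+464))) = -3574462205 / 2554085547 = -1.40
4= 4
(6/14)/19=3/133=0.02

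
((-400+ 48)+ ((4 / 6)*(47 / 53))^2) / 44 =-2222519 / 278091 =-7.99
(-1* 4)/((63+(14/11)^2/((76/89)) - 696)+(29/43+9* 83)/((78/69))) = -5140564/38941321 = -0.13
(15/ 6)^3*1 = 125/ 8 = 15.62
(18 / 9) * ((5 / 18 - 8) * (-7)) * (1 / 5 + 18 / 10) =1946 / 9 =216.22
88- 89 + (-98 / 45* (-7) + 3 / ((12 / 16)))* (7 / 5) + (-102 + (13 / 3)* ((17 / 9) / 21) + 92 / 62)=-32598364 / 439425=-74.18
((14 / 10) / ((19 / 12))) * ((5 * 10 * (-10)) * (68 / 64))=-8925 / 19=-469.74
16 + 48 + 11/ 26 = 1675/ 26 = 64.42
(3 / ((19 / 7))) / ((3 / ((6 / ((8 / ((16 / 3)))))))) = 28 / 19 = 1.47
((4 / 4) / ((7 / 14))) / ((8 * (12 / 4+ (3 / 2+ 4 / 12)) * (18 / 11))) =11 / 348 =0.03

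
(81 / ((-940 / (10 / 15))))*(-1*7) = 189 / 470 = 0.40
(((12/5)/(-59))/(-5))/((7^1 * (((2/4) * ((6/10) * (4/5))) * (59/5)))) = 0.00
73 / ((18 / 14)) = 511 / 9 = 56.78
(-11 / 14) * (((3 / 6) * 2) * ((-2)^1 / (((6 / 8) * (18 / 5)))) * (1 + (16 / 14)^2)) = 12430 / 9261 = 1.34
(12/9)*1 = 4/3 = 1.33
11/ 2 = 5.50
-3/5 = -0.60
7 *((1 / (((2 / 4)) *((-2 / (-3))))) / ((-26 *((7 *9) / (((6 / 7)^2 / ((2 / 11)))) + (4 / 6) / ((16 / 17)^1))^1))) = -2772 / 55939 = -0.05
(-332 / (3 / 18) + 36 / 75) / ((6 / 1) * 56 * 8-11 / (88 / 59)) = -398304 / 536125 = -0.74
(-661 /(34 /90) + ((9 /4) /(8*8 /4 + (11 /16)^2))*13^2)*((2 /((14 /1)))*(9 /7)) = -159145479 /501823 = -317.13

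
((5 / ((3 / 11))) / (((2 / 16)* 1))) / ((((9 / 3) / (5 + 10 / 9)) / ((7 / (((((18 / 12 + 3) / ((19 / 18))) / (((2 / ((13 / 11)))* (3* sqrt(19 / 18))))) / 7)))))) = 247832200* sqrt(38) / 85293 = 17911.67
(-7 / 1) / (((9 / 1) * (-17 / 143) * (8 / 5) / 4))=5005 / 306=16.36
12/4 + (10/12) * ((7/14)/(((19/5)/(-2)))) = 317/114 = 2.78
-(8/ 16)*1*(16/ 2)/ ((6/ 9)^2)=-9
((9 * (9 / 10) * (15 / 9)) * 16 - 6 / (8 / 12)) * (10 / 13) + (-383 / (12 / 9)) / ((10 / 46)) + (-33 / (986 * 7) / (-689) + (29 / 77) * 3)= -1160.99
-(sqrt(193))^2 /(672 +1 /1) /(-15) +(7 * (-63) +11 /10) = -1776239 /4038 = -439.88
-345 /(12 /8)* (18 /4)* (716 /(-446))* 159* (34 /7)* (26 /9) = 5786690520 /1561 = 3707040.69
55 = 55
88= 88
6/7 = 0.86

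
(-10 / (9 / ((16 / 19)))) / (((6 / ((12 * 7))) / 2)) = -4480 / 171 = -26.20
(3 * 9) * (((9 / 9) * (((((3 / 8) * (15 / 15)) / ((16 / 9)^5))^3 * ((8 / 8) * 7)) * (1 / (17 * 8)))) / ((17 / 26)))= 13658611812026920011 / 682381956774663733379072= 0.00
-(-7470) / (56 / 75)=280125 / 28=10004.46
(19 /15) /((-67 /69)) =-437 /335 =-1.30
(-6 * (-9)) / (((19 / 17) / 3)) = 2754 / 19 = 144.95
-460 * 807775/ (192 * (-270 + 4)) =92894125/ 12768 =7275.54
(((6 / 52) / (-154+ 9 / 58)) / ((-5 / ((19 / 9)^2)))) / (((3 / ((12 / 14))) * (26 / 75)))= 52345 / 95003181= 0.00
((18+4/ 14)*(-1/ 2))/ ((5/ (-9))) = 576/ 35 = 16.46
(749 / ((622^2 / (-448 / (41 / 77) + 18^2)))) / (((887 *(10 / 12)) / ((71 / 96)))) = -282008237 / 281396208560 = -0.00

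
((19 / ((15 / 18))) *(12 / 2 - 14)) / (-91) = 912 / 455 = 2.00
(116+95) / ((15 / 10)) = 422 / 3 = 140.67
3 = 3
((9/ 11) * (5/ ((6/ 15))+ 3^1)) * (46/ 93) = 69/ 11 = 6.27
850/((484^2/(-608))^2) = 1227400/214358881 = 0.01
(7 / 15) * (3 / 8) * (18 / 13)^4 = 91854 / 142805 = 0.64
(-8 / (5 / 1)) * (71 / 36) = -142 / 45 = -3.16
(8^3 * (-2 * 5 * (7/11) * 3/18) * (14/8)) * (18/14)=-13440/11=-1221.82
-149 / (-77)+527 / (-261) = -1690 / 20097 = -0.08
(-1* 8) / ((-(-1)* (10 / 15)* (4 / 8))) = -24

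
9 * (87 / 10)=783 / 10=78.30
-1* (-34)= 34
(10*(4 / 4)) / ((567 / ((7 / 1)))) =10 / 81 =0.12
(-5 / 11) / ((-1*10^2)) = 1 / 220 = 0.00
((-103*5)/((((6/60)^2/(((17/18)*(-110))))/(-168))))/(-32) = 84266875/3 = 28088958.33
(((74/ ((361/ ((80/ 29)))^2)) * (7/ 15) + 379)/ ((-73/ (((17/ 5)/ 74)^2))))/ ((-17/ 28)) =14829282424943/ 821481847684275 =0.02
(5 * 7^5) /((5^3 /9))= 151263 /25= 6050.52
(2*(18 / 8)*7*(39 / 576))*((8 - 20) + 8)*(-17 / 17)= 273 / 32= 8.53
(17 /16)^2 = 289 /256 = 1.13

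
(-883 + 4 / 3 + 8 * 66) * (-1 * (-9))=-3183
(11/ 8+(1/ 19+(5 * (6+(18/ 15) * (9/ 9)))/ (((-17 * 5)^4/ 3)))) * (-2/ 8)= -11327552041/ 31737980000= -0.36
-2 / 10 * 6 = -6 / 5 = -1.20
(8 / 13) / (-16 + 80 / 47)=-47 / 1092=-0.04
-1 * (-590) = 590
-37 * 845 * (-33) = 1031745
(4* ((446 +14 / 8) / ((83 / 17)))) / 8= 30447 / 664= 45.85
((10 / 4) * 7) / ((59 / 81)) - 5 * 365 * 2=-3625.97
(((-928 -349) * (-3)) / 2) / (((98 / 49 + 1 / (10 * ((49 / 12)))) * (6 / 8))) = 312865 / 248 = 1261.55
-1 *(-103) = 103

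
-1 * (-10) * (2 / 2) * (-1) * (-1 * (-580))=-5800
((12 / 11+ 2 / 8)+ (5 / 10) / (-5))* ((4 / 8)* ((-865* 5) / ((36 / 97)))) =-7635355 / 1056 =-7230.45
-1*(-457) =457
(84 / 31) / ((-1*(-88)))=21 / 682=0.03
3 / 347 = 0.01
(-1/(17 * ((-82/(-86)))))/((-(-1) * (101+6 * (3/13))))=-559/927707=-0.00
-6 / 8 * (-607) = 1821 / 4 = 455.25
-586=-586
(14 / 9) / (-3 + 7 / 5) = -35 / 36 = -0.97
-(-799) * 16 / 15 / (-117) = -7.28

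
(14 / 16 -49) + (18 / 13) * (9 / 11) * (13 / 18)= -4163 / 88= -47.31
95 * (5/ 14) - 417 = -5363/ 14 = -383.07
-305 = -305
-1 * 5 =-5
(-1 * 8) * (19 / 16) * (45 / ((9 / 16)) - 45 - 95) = 570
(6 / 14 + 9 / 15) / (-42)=-6 / 245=-0.02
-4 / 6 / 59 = -0.01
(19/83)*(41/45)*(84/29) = 21812/36105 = 0.60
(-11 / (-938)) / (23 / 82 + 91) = 0.00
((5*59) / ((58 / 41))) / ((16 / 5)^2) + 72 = 1371431 / 14848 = 92.36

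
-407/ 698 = -0.58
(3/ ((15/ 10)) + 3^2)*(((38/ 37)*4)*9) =15048/ 37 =406.70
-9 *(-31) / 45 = 31 / 5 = 6.20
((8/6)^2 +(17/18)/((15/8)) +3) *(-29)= -153.16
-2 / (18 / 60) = -20 / 3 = -6.67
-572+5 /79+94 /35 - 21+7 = -1612689 /2765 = -583.25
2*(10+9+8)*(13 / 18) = 39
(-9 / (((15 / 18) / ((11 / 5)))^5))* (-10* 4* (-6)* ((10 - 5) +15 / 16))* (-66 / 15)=14133825452736 / 1953125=7236518.63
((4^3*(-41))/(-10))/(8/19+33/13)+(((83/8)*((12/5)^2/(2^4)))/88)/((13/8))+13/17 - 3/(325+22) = 38169975267/426740600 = 89.45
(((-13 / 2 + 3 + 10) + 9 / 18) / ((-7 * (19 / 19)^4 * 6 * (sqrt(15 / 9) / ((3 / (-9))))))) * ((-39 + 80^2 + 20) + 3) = 1064 * sqrt(15) / 15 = 274.72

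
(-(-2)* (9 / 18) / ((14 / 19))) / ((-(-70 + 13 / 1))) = 1 / 42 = 0.02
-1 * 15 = -15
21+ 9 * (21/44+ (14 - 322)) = -2746.70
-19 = -19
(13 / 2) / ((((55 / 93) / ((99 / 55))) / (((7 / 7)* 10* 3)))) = 32643 / 55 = 593.51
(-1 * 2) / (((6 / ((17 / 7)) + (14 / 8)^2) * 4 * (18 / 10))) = -0.05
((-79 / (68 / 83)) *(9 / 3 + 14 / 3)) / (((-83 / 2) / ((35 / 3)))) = 207.83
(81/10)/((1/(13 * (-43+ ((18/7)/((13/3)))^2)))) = -28606527/6370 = -4490.82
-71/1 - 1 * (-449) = 378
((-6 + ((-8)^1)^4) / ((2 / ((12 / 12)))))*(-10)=-20450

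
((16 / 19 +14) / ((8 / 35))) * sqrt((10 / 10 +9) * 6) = 4935 * sqrt(15) / 38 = 502.98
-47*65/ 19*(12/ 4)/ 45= -611/ 57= -10.72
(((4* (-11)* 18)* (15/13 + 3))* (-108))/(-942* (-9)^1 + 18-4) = 104976/2509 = 41.84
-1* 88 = -88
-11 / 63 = -0.17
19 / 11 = 1.73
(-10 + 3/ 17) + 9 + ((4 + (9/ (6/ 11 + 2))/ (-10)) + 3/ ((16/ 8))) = 20577/ 4760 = 4.32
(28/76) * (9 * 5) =315/19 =16.58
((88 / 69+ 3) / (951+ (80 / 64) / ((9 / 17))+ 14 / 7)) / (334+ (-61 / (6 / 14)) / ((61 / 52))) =5310 / 252341441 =0.00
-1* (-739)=739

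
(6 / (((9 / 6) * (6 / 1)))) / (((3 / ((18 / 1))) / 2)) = 8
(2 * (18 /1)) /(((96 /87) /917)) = 239337 /8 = 29917.12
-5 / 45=-1 / 9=-0.11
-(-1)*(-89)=-89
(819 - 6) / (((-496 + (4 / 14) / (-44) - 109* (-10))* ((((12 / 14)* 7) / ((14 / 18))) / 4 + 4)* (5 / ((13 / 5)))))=22786764 / 189810625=0.12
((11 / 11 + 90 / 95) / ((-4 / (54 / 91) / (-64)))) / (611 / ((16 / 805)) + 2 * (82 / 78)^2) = 59844096 / 99505977851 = 0.00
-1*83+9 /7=-572 /7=-81.71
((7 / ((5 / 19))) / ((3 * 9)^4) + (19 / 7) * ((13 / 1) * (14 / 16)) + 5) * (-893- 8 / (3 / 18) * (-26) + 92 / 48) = 3266296744417 / 255091680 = 12804.40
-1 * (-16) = 16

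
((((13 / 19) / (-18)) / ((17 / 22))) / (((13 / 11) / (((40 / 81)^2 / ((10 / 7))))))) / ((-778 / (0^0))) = 67760 / 7419329703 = 0.00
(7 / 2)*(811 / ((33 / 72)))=68124 / 11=6193.09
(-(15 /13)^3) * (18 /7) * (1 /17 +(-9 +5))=4070250 /261443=15.57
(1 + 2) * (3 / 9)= 1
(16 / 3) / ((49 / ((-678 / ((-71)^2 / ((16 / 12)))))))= -14464 / 741027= -0.02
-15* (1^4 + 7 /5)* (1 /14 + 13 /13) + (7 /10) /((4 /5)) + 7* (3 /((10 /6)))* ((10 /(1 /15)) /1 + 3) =1890.10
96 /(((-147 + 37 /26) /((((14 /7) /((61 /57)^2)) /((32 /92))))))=-46629648 /14083985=-3.31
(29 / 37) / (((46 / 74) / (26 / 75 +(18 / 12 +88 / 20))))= 27173 / 3450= 7.88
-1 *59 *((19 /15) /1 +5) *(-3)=5546 /5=1109.20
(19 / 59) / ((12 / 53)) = 1.42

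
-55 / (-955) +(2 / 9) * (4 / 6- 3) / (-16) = 3713 / 41256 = 0.09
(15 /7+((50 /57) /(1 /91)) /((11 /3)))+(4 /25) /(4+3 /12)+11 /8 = 125975789 /4974200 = 25.33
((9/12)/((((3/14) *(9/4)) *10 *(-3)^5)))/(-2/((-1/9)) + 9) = -7/295245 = -0.00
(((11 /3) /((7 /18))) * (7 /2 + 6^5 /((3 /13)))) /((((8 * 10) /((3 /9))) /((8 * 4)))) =1482778 /35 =42365.09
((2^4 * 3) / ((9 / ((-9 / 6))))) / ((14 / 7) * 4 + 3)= -8 / 11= -0.73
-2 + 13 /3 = 7 /3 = 2.33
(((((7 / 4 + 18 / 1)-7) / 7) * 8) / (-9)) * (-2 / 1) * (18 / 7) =408 / 49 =8.33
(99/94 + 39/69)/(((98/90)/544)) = 42827760/52969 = 808.54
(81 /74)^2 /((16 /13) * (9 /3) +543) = 28431 /12972644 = 0.00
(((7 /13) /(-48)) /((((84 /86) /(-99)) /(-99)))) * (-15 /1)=702405 /416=1688.47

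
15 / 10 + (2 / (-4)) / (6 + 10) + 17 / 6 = 413 / 96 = 4.30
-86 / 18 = -4.78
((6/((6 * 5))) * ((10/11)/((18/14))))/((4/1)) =7/198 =0.04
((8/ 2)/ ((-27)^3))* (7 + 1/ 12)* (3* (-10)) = 850/ 19683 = 0.04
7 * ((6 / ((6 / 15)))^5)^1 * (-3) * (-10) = 159468750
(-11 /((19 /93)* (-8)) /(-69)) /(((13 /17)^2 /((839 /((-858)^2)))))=-7516601 /39540305376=-0.00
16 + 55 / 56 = 951 / 56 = 16.98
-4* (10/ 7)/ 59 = -40/ 413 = -0.10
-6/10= -3/5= -0.60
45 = 45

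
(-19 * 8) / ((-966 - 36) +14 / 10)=760 / 5003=0.15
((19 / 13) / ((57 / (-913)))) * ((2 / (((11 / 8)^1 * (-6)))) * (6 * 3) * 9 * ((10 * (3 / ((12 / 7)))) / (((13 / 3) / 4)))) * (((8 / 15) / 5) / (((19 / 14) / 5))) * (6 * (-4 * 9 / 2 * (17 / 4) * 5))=-43009989120 / 3211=-13394577.74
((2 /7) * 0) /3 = 0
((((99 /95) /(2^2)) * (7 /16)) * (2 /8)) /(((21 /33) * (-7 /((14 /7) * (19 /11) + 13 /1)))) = -17919 /170240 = -0.11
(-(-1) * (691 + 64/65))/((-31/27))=-1214433/2015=-602.70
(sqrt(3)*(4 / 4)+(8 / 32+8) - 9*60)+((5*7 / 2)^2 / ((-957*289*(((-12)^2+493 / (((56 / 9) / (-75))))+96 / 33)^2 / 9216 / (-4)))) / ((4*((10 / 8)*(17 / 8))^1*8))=-3862386583886879317179 / 7263538474829772628+sqrt(3)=-530.02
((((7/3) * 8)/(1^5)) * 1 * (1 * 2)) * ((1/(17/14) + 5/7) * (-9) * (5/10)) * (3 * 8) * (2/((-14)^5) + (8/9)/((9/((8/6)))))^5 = -169285748553728513012628044324596633/689506783943626458751110991125921792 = -0.25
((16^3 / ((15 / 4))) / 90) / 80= 512 / 3375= 0.15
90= 90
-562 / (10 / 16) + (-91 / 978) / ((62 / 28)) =-68158049 / 75795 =-899.24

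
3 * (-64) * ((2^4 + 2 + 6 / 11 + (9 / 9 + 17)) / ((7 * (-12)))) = 6432 / 77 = 83.53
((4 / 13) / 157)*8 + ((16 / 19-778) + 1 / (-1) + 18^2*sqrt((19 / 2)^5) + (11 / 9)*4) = -269873917 / 349011 + 29241*sqrt(38) / 2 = 89353.56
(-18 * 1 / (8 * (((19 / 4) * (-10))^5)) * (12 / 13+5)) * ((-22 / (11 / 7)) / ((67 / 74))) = -0.00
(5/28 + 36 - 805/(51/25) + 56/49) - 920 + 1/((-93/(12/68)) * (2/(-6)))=-3326039/2604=-1277.28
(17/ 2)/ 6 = 17/ 12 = 1.42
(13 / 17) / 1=13 / 17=0.76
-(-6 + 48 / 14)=18 / 7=2.57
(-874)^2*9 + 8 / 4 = 6874886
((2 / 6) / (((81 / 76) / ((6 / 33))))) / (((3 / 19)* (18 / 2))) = 2888 / 72171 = 0.04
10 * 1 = 10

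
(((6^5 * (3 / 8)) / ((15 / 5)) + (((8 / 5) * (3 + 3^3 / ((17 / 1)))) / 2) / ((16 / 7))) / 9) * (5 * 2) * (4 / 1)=220684 / 51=4327.14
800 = 800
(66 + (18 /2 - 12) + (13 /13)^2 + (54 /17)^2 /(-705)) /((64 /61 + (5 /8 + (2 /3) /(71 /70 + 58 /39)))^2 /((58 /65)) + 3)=2799177328579941577216 /315889218117124486115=8.86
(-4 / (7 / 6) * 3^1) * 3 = -216 / 7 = -30.86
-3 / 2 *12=-18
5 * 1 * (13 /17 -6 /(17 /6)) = -115 /17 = -6.76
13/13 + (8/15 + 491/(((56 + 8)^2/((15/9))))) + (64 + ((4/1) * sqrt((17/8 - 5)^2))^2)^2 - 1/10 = 2366404339/61440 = 38515.70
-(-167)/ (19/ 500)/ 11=83500/ 209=399.52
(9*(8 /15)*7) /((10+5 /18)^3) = 979776 /31658125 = 0.03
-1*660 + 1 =-659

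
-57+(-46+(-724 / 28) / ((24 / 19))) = -20743 / 168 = -123.47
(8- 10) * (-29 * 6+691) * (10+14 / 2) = -17578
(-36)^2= 1296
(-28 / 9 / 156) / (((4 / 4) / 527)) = -3689 / 351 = -10.51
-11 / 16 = -0.69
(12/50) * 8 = 48/25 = 1.92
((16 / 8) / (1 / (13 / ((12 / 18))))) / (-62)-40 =-2519 / 62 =-40.63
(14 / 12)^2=49 / 36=1.36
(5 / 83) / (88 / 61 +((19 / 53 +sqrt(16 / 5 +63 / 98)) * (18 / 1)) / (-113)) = 53149889565 * sqrt(18830) / 706478782601014 +16180375743875 / 353239391300507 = 0.06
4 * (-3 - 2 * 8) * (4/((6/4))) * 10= -6080/3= -2026.67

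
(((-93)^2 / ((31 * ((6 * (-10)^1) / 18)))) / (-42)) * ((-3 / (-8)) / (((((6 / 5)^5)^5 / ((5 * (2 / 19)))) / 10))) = 46193599700927734375 / 1120363943105377861632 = 0.04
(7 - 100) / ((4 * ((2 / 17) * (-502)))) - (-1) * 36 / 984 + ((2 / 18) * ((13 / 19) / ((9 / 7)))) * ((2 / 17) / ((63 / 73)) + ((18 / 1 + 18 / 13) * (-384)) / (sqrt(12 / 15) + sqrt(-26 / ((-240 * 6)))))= -2408448 * sqrt(5) / 10697 + 16994176703 / 38771054352 + 100352 * sqrt(65) / 10697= -427.38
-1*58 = -58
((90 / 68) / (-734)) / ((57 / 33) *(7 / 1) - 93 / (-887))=-439065 / 2969614264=-0.00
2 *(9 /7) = 18 /7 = 2.57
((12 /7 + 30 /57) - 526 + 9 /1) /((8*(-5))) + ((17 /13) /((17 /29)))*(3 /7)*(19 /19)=956139 /69160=13.83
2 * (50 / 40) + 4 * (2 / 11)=71 / 22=3.23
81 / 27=3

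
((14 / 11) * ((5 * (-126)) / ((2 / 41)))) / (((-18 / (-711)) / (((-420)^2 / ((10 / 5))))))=-629923959000 / 11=-57265814454.55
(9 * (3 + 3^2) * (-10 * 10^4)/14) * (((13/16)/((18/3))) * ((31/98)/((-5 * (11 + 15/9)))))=6800625/13034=521.76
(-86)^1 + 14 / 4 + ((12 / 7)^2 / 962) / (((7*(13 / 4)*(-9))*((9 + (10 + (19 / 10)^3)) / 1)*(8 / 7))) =-1307314811795 / 15846240046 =-82.50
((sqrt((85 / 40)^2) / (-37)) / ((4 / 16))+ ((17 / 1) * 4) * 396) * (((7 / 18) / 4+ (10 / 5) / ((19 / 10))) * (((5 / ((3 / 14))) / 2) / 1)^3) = 134389385755625 / 2733264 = 49168095.64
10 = 10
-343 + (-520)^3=-140608343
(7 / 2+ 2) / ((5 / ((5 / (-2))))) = -11 / 4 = -2.75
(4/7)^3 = 64/343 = 0.19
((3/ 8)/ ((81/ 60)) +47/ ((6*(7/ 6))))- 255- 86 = -42085/ 126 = -334.01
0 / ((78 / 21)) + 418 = 418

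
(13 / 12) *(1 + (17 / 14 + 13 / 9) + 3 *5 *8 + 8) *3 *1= 215657 / 504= 427.89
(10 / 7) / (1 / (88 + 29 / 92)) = 40625 / 322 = 126.16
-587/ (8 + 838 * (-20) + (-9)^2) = 587/ 16671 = 0.04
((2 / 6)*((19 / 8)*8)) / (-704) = -19 / 2112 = -0.01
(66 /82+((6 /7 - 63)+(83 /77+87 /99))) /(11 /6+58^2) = -224960 /12751123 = -0.02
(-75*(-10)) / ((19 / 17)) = 12750 / 19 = 671.05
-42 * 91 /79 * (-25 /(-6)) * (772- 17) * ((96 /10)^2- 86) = -74063990 /79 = -937518.86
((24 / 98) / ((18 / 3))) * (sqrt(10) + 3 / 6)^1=1 / 49 + 2 * sqrt(10) / 49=0.15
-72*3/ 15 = -72/ 5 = -14.40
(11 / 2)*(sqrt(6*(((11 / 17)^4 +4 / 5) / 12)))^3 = 4480179*sqrt(4072890) / 4827513800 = 1.87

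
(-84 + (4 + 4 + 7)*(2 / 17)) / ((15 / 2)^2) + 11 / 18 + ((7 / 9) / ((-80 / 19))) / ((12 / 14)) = -391567 / 367200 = -1.07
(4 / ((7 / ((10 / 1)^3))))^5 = 1024000000000000000 / 16807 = 60926994704587.37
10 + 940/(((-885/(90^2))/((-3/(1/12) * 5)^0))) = -507010/59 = -8593.39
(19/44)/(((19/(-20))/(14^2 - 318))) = 610/11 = 55.45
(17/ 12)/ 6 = 17/ 72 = 0.24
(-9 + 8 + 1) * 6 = 0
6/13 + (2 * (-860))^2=38459206/13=2958400.46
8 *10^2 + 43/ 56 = 44843/ 56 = 800.77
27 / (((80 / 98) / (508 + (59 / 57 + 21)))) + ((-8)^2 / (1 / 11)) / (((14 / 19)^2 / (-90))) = -923252823 / 9310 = -99167.86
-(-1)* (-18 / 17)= -1.06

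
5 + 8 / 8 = 6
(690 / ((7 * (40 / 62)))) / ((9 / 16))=5704 / 21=271.62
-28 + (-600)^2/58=179188/29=6178.90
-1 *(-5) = 5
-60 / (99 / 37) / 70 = -0.32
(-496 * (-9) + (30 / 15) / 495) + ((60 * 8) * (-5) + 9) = 1026137 / 495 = 2073.00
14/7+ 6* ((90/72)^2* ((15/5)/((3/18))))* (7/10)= 961/8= 120.12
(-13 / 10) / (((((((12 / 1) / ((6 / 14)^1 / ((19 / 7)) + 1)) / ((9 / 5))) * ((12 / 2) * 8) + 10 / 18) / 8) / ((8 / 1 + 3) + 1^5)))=-61776 / 137075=-0.45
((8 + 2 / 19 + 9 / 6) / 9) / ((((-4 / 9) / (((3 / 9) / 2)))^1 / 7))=-2.80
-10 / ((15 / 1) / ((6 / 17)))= -4 / 17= -0.24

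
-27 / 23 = -1.17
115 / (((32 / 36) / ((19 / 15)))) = 1311 / 8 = 163.88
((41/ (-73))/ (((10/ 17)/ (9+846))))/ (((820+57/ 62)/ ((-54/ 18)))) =11084391/ 3715481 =2.98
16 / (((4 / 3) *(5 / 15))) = 36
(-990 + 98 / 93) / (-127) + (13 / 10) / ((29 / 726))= 69072049 / 1712595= 40.33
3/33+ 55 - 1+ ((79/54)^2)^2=5487769211/93533616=58.67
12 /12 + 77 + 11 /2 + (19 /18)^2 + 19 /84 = 96209 /1134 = 84.84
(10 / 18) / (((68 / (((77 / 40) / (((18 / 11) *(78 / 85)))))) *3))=4235 / 1213056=0.00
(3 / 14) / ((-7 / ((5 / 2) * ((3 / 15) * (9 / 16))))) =-27 / 3136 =-0.01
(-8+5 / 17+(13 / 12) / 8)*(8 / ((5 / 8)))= -4942 / 51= -96.90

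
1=1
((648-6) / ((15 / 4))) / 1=856 / 5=171.20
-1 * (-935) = 935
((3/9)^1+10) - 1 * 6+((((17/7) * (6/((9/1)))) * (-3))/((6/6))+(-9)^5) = -1240040/21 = -59049.52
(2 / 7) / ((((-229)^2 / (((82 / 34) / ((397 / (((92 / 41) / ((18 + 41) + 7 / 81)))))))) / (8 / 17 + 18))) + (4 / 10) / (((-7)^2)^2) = 28800002605378 / 172847927747220145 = 0.00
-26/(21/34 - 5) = 884/149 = 5.93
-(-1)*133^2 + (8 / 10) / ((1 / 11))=88489 / 5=17697.80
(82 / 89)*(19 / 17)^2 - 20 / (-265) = 1.23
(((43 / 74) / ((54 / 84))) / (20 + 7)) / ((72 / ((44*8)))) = 13244 / 80919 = 0.16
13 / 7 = 1.86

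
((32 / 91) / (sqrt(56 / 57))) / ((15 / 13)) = 8 * sqrt(798) / 735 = 0.31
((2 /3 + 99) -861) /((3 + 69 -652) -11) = 2284 /1773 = 1.29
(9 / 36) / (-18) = -1 / 72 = -0.01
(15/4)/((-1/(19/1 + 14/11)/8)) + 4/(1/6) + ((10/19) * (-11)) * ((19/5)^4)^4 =-3673832937335658219608/335693359375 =-10944014335.51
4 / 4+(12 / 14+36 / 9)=41 / 7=5.86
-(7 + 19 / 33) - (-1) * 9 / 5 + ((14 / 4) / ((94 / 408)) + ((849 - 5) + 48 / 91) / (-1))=-589342531 / 705705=-835.11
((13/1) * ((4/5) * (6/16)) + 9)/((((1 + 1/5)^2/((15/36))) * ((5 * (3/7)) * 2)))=1505/1728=0.87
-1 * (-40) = 40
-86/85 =-1.01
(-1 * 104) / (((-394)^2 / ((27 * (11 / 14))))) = -3861 / 271663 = -0.01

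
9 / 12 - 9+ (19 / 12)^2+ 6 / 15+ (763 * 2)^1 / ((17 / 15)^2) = 246100217 / 208080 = 1182.72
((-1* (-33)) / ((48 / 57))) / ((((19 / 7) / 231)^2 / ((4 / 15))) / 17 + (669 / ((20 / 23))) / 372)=1439948452635 / 75995311759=18.95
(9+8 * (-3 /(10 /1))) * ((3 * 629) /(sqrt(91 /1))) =1305.55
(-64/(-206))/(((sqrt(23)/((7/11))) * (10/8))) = 896 * sqrt(23)/130295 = 0.03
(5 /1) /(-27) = -5 /27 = -0.19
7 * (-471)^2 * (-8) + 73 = -12423023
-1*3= -3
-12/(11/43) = -516/11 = -46.91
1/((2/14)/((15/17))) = 105/17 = 6.18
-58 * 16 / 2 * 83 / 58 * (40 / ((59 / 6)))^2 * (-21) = 803174400 / 3481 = 230730.94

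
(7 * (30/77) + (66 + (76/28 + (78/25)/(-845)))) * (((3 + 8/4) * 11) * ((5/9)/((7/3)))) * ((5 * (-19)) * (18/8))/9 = -169834597/7644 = -22218.03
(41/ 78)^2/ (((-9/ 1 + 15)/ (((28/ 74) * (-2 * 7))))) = -82369/ 337662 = -0.24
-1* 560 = -560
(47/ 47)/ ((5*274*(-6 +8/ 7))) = -0.00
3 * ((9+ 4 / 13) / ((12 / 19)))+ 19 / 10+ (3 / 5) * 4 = 12613 / 260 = 48.51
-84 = -84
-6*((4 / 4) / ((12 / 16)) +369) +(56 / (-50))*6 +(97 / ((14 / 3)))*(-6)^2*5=264724 / 175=1512.71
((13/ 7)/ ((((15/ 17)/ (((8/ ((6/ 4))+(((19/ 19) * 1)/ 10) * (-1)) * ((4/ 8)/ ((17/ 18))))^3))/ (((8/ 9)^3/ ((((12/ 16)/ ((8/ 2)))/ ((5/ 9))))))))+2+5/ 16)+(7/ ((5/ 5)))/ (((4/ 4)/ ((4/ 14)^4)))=41411438833069/ 433581498000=95.51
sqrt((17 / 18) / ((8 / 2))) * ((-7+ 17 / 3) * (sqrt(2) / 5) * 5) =-2 * sqrt(17) / 9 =-0.92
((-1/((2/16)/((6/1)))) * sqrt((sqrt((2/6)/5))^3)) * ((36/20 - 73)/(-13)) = -5696 * 15^(1/4)/325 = -34.49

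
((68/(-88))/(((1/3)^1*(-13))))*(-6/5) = -153/715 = -0.21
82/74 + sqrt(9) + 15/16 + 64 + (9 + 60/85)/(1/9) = 1573995/10064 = 156.40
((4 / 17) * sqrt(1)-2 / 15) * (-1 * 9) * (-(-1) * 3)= -234 / 85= -2.75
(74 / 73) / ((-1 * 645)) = -74 / 47085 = -0.00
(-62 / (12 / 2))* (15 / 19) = -8.16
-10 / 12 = -5 / 6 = -0.83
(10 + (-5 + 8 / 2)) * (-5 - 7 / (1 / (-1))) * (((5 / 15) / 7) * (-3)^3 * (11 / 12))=-297 / 14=-21.21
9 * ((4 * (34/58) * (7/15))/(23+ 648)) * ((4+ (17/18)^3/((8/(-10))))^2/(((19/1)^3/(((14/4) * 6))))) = 64539064877/165376578597120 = 0.00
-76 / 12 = -19 / 3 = -6.33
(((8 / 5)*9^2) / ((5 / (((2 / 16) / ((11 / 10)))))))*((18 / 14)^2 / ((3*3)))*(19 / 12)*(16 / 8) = 4617 / 2695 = 1.71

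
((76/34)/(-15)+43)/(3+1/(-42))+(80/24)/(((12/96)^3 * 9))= 58530406/286875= 204.03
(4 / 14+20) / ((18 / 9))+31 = 288 / 7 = 41.14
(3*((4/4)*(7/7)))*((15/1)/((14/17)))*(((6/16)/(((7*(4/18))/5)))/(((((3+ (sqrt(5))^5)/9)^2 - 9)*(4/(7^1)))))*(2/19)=804739455/1931040832 - 25095825*sqrt(5)/965520416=0.36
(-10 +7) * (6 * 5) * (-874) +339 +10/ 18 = 78999.56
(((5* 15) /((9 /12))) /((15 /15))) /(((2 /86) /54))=232200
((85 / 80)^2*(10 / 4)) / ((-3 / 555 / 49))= -25583.84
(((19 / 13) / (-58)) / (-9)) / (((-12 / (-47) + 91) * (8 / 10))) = 4465 / 116420616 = 0.00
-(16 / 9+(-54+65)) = -115 / 9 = -12.78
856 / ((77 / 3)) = 2568 / 77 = 33.35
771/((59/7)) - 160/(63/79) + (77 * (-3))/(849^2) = -32496127064/297690813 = -109.16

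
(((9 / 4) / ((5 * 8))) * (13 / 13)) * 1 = 9 / 160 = 0.06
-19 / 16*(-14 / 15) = 133 / 120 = 1.11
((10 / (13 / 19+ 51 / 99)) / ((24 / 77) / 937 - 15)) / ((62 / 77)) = -5805469285 / 8409500944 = -0.69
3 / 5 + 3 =18 / 5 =3.60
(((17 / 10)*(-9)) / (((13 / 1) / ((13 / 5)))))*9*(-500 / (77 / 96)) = 1321920 / 77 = 17167.79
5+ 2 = 7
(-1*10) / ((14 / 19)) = -95 / 7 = -13.57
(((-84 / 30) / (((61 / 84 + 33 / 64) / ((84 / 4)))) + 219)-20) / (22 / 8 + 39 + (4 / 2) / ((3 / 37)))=15186228 / 6650965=2.28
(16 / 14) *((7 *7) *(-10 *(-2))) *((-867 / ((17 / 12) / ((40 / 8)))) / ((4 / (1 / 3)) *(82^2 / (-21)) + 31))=7996800 / 8893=899.22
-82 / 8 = -41 / 4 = -10.25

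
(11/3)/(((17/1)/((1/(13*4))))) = 11/2652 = 0.00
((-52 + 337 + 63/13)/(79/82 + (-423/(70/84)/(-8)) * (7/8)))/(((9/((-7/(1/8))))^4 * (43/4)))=324119811850240/452976594759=715.53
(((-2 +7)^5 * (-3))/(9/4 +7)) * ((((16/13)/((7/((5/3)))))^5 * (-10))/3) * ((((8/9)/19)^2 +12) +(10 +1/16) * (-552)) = -66383125913600000000000/1640616896782280781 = -40462.30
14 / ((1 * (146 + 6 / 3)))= 7 / 74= 0.09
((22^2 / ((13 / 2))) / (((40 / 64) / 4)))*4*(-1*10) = -247808 / 13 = -19062.15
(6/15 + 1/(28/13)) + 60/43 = 13603/6020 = 2.26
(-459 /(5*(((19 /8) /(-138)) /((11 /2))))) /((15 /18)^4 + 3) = 3612014208 /428735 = 8424.82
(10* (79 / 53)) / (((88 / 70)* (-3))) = -13825 / 3498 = -3.95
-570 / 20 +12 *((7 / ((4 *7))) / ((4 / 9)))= -87 / 4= -21.75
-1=-1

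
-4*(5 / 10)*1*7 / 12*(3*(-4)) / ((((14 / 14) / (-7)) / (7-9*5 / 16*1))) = -3283 / 8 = -410.38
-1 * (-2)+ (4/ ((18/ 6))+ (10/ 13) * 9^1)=400/ 39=10.26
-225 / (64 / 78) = -8775 / 32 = -274.22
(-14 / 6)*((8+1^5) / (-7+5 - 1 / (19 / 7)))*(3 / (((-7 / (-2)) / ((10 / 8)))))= 19 / 2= 9.50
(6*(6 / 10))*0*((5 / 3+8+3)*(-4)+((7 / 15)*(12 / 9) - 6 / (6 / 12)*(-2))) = 0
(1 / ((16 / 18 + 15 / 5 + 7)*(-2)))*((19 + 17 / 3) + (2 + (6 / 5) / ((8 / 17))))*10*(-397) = 2087823 / 392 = 5326.08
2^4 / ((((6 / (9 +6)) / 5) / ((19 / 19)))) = 200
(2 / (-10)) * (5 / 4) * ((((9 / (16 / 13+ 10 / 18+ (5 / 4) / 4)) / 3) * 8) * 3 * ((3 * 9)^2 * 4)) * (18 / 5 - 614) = 299881999872 / 19645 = 15265054.71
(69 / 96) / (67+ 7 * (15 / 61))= 1403 / 134144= 0.01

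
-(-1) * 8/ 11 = 8/ 11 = 0.73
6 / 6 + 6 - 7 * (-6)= 49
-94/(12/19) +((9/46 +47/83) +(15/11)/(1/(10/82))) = -382020730/2582877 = -147.91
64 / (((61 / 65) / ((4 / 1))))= 16640 / 61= 272.79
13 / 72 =0.18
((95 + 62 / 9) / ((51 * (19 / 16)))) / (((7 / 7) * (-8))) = -1834 / 8721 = -0.21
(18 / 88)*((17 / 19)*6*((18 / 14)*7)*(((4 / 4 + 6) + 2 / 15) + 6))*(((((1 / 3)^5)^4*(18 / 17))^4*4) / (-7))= -6304 / 9995543546219176405203534311253884715795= -0.00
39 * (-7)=-273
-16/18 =-8/9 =-0.89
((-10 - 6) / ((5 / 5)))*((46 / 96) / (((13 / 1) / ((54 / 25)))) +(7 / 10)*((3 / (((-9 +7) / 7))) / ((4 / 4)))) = 116.33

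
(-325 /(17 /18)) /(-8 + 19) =-5850 /187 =-31.28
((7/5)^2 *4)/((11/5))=196/55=3.56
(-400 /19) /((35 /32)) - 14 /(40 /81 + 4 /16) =-1220248 /32053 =-38.07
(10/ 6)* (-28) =-46.67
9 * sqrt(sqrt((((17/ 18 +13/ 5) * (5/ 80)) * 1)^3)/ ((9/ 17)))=10^(1/ 4) * 319^(3/ 4) * sqrt(51)/ 240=3.99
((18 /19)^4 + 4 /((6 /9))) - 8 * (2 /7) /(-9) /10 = 280416698 /41051115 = 6.83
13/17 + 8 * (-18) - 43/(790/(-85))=-372303/2686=-138.61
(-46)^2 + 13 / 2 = 4245 / 2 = 2122.50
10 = 10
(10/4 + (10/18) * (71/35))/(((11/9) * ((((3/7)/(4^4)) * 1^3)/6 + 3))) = 116992/118283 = 0.99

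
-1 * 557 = -557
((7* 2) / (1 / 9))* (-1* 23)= -2898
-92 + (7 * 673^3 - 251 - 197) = 2133747979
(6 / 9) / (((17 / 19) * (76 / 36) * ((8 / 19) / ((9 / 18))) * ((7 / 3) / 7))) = 171 / 136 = 1.26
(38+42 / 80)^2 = 2374681 / 1600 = 1484.18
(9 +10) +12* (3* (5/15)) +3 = 34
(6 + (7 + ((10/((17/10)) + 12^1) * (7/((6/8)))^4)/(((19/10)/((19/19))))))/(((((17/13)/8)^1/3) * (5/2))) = 524400.23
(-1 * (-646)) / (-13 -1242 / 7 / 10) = -11305 / 538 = -21.01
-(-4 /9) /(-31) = -0.01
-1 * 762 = -762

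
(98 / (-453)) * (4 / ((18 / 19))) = -3724 / 4077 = -0.91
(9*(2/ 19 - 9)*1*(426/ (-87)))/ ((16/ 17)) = 1835847/ 4408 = 416.48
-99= -99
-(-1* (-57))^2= -3249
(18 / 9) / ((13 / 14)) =2.15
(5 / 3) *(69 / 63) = 115 / 63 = 1.83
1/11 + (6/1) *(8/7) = 535/77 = 6.95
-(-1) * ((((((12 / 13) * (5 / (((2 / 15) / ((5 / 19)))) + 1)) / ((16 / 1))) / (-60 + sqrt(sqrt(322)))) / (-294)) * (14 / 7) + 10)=59 * 322^(3 / 4) / 179258266096 + 885 * sqrt(322) / 44814566524 + 13275 * 322^(1 / 4) / 11203641631 + 112037212810 / 11203641631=10.00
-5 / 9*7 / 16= -35 / 144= -0.24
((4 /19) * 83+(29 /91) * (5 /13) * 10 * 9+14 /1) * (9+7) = 15286144 /22477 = 680.08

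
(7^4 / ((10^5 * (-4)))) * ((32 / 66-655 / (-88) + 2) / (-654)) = 6293021 / 69062400000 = 0.00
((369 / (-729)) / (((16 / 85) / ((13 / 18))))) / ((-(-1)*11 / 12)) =-45305 / 21384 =-2.12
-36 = -36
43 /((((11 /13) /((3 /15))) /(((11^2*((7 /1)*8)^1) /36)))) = 86086 /45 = 1913.02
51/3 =17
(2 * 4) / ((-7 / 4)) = -32 / 7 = -4.57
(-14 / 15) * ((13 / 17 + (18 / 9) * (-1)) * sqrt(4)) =196 / 85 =2.31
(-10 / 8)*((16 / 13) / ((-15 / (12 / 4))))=4 / 13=0.31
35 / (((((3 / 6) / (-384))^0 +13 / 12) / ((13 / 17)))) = 1092 / 85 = 12.85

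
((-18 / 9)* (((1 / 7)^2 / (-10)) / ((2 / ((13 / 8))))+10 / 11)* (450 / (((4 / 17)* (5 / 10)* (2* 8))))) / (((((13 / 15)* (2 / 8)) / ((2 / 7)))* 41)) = -897999075 / 64352288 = -13.95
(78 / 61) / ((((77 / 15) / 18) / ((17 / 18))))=19890 / 4697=4.23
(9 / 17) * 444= 3996 / 17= 235.06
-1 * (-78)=78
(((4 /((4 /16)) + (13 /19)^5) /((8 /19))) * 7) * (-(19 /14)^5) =-759788663 /614656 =-1236.12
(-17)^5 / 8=-177482.12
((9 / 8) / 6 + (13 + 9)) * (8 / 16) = 355 / 32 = 11.09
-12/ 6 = -2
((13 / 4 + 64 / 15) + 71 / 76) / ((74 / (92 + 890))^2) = 1161287177 / 780330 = 1488.20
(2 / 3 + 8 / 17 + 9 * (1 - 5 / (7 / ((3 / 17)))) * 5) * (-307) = -4434922 / 357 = -12422.75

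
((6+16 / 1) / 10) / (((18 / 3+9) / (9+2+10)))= 77 / 25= 3.08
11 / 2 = 5.50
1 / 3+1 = 4 / 3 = 1.33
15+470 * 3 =1425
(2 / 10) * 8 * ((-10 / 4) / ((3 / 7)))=-28 / 3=-9.33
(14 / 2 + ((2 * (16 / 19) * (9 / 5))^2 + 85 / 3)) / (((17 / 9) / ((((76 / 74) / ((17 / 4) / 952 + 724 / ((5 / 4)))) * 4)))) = 6480671232 / 38763606295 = 0.17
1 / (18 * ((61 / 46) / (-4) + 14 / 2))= 92 / 11043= 0.01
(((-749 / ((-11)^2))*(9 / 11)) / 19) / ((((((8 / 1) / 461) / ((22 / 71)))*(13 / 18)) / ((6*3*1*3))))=-355.87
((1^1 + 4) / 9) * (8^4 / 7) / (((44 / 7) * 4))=1280 / 99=12.93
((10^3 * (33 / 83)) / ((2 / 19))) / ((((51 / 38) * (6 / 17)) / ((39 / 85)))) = 5162300 / 1411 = 3658.61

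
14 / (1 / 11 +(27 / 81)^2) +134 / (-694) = 239801 / 3470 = 69.11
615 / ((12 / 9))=1845 / 4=461.25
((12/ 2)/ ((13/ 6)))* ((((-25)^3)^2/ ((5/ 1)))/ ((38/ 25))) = 21972656250/ 247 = 88958122.47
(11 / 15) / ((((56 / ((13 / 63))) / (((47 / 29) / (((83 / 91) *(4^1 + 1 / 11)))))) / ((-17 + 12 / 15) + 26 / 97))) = -7426442881 / 397147779000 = -0.02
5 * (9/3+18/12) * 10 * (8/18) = 100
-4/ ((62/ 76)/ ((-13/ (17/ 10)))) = 19760/ 527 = 37.50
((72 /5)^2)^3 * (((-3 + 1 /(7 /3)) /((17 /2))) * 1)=-5015306502144 /1859375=-2697307.70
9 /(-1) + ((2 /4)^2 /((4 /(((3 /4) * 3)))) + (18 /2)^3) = 46089 /64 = 720.14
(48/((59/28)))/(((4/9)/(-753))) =-2277072/59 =-38594.44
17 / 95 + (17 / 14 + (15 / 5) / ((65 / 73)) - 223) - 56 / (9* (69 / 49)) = -2390679827 / 10737090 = -222.66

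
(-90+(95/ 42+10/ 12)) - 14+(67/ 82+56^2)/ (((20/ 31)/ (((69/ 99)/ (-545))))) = -107.12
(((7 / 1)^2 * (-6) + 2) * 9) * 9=-23652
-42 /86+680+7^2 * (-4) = 20791 /43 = 483.51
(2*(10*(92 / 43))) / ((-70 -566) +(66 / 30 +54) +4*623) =9200 / 411123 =0.02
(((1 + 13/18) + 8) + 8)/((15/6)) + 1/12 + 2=1651/180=9.17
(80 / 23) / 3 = 80 / 69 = 1.16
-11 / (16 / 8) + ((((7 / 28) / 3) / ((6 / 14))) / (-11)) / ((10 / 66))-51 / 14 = -3889 / 420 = -9.26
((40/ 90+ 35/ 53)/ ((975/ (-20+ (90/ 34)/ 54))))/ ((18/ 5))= -12617/ 2009124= -0.01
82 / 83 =0.99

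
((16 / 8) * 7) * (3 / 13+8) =1498 / 13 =115.23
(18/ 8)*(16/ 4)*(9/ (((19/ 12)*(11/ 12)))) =11664/ 209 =55.81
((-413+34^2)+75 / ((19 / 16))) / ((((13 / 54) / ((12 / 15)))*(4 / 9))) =7444062 / 1235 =6027.58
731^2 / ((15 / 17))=9084137 / 15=605609.13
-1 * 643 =-643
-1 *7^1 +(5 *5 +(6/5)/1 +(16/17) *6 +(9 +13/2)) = 6859/170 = 40.35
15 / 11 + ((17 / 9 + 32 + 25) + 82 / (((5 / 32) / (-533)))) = -138430783 / 495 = -279658.15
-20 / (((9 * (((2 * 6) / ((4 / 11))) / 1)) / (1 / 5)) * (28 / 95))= -95 / 2079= -0.05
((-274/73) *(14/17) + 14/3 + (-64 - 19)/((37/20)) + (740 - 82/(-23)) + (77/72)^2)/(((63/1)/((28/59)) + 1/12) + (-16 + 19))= 3840115423123/743657038560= 5.16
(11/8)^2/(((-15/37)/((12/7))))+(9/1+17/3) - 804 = -1339511/1680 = -797.33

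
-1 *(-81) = 81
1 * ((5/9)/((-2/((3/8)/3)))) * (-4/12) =5/432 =0.01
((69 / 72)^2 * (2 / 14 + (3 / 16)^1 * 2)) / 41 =0.01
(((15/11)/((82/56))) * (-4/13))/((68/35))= -14700/99671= -0.15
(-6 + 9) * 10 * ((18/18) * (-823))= -24690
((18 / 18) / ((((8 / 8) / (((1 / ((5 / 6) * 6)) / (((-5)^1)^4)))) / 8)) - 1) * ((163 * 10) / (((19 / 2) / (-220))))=89420496 / 2375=37650.74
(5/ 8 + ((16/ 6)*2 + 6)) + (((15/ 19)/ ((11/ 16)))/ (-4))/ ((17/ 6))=11.86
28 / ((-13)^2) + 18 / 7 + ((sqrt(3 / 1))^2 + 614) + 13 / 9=6613720 / 10647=621.18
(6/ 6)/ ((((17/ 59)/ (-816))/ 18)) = -50976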